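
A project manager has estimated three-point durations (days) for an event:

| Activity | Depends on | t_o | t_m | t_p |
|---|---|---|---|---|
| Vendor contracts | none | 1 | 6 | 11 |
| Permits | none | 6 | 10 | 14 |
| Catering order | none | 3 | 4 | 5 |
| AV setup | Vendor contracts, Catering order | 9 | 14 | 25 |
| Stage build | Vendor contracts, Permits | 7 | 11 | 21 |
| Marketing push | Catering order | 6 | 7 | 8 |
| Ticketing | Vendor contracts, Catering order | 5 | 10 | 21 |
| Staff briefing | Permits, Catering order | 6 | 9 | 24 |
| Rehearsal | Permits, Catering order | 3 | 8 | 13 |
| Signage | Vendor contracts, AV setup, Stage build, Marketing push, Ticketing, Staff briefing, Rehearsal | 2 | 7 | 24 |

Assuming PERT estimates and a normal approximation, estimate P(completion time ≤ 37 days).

te_Vendor contracts = (1 + 4·6 + 11)/6 = 36/6 = 6; σ²_Vendor contracts = ((11−1)/6)² = 2.778
te_Permits = (6 + 4·10 + 14)/6 = 60/6 = 10; σ²_Permits = ((14−6)/6)² = 1.778
te_Catering order = (3 + 4·4 + 5)/6 = 24/6 = 4; σ²_Catering order = ((5−3)/6)² = 0.111
te_AV setup = (9 + 4·14 + 25)/6 = 90/6 = 15; σ²_AV setup = ((25−9)/6)² = 7.111
te_Stage build = (7 + 4·11 + 21)/6 = 72/6 = 12; σ²_Stage build = ((21−7)/6)² = 5.444
te_Marketing push = (6 + 4·7 + 8)/6 = 42/6 = 7; σ²_Marketing push = ((8−6)/6)² = 0.111
te_Ticketing = (5 + 4·10 + 21)/6 = 66/6 = 11; σ²_Ticketing = ((21−5)/6)² = 7.111
te_Staff briefing = (6 + 4·9 + 24)/6 = 66/6 = 11; σ²_Staff briefing = ((24−6)/6)² = 9.000
te_Rehearsal = (3 + 4·8 + 13)/6 = 48/6 = 8; σ²_Rehearsal = ((13−3)/6)² = 2.778
te_Signage = (2 + 4·7 + 24)/6 = 54/6 = 9; σ²_Signage = ((24−2)/6)² = 13.444

Forward pass:
ES_Vendor contracts = 0; EF_Vendor contracts = 6
ES_Permits = 0; EF_Permits = 10
ES_Catering order = 0; EF_Catering order = 4
ES_AV setup = max(EF_Vendor contracts=6, EF_Catering order=4) = 6; EF_AV setup = 6+15 = 21
ES_Stage build = max(EF_Vendor contracts=6, EF_Permits=10) = 10; EF_Stage build = 10+12 = 22
ES_Marketing push = 4; EF_Marketing push = 4+7 = 11
ES_Ticketing = max(EF_Vendor contracts=6, EF_Catering order=4) = 6; EF_Ticketing = 6+11 = 17
ES_Staff briefing = max(EF_Permits=10, EF_Catering order=4) = 10; EF_Staff briefing = 10+11 = 21
ES_Rehearsal = max(EF_Permits=10, EF_Catering order=4) = 10; EF_Rehearsal = 10+8 = 18
ES_Signage = max(EF_Vendor contracts=6, EF_AV setup=21, EF_Stage build=22, EF_Marketing push=11, EF_Ticketing=17, EF_Staff briefing=21, EF_Rehearsal=18) = 22; EF_Signage = 22+9 = 31
Expected project duration μ = 31 days. Critical path: Permits → Stage build → Signage.

Variance along critical path = 1.778 + 5.444 + 13.444 = 20.667; σ = √20.667 = 4.546 days.
Z = (37 − 31) / 4.546 = 1.320
P(T ≤ 37) = Φ(1.320) ≈ 0.907

0.907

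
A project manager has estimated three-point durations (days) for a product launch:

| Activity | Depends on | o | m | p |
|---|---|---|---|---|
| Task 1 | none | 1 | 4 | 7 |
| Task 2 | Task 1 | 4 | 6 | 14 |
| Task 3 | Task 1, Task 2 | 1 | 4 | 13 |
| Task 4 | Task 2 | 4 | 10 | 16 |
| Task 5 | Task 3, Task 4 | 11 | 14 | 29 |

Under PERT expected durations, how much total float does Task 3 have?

5 days

te_Task 1 = (1 + 4·4 + 7)/6 = 24/6 = 4
te_Task 2 = (4 + 4·6 + 14)/6 = 42/6 = 7
te_Task 3 = (1 + 4·4 + 13)/6 = 30/6 = 5
te_Task 4 = (4 + 4·10 + 16)/6 = 60/6 = 10
te_Task 5 = (11 + 4·14 + 29)/6 = 96/6 = 16

Forward pass:
ES_Task 1 = 0; EF_Task 1 = 4
ES_Task 2 = 4; EF_Task 2 = 4+7 = 11
ES_Task 3 = max(EF_Task 1=4, EF_Task 2=11) = 11; EF_Task 3 = 11+5 = 16
ES_Task 4 = 11; EF_Task 4 = 11+10 = 21
ES_Task 5 = max(EF_Task 3=16, EF_Task 4=21) = 21; EF_Task 5 = 21+16 = 37
Expected project duration μ = 37 days. Critical path: Task 1 → Task 2 → Task 4 → Task 5.

Backward pass:
LF_Task 5 = 37; LS_Task 5 = 37−16 = 21
LF_Task 4 = LS_Task 5 = 21; LS_Task 4 = 21−10 = 11
LF_Task 3 = LS_Task 5 = 21; LS_Task 3 = 21−5 = 16
LF_Task 2 = min(LS_Task 3=16, LS_Task 4=11) = 11; LS_Task 2 = 11−7 = 4
LF_Task 1 = min(LS_Task 2=4, LS_Task 3=16) = 4; LS_Task 1 = 4−4 = 0
Slack_Task 3 = LS_Task 3 − ES_Task 3 = 16 − 11 = 5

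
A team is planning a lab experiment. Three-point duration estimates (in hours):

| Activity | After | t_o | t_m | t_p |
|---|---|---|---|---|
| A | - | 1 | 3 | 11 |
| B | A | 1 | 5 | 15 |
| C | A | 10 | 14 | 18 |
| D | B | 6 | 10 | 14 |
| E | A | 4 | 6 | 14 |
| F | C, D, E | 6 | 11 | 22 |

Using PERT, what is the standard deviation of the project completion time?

te_A = (1 + 4·3 + 11)/6 = 24/6 = 4; σ²_A = ((11−1)/6)² = 2.778
te_B = (1 + 4·5 + 15)/6 = 36/6 = 6; σ²_B = ((15−1)/6)² = 5.444
te_C = (10 + 4·14 + 18)/6 = 84/6 = 14; σ²_C = ((18−10)/6)² = 1.778
te_D = (6 + 4·10 + 14)/6 = 60/6 = 10; σ²_D = ((14−6)/6)² = 1.778
te_E = (4 + 4·6 + 14)/6 = 42/6 = 7; σ²_E = ((14−4)/6)² = 2.778
te_F = (6 + 4·11 + 22)/6 = 72/6 = 12; σ²_F = ((22−6)/6)² = 7.111

Forward pass:
ES_A = 0; EF_A = 4
ES_B = 4; EF_B = 4+6 = 10
ES_C = 4; EF_C = 4+14 = 18
ES_D = 10; EF_D = 10+10 = 20
ES_E = 4; EF_E = 4+7 = 11
ES_F = max(EF_C=18, EF_D=20, EF_E=11) = 20; EF_F = 20+12 = 32
Expected project duration μ = 32 hours. Critical path: A → B → D → F.

Variance along critical path = 2.778 + 5.444 + 1.778 + 7.111 = 17.111
σ = √17.111 = 4.137 hours

4.14 hours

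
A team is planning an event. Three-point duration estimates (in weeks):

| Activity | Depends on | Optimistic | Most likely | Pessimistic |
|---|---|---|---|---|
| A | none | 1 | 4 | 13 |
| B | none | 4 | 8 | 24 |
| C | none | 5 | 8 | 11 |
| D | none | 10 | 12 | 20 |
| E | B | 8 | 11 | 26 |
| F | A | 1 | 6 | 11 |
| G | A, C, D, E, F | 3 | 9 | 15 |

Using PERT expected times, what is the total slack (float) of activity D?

te_A = (1 + 4·4 + 13)/6 = 30/6 = 5
te_B = (4 + 4·8 + 24)/6 = 60/6 = 10
te_C = (5 + 4·8 + 11)/6 = 48/6 = 8
te_D = (10 + 4·12 + 20)/6 = 78/6 = 13
te_E = (8 + 4·11 + 26)/6 = 78/6 = 13
te_F = (1 + 4·6 + 11)/6 = 36/6 = 6
te_G = (3 + 4·9 + 15)/6 = 54/6 = 9

Forward pass:
ES_A = 0; EF_A = 5
ES_B = 0; EF_B = 10
ES_C = 0; EF_C = 8
ES_D = 0; EF_D = 13
ES_E = 10; EF_E = 10+13 = 23
ES_F = 5; EF_F = 5+6 = 11
ES_G = max(EF_A=5, EF_C=8, EF_D=13, EF_E=23, EF_F=11) = 23; EF_G = 23+9 = 32
Expected project duration μ = 32 weeks. Critical path: B → E → G.

Backward pass:
LF_G = 32; LS_G = 32−9 = 23
LF_F = LS_G = 23; LS_F = 23−6 = 17
LF_E = LS_G = 23; LS_E = 23−13 = 10
LF_D = LS_G = 23; LS_D = 23−13 = 10
LF_C = LS_G = 23; LS_C = 23−8 = 15
LF_B = LS_E = 10; LS_B = 10−10 = 0
LF_A = min(LS_F=17, LS_G=23) = 17; LS_A = 17−5 = 12
Slack_D = LS_D − ES_D = 10 − 0 = 10

10 weeks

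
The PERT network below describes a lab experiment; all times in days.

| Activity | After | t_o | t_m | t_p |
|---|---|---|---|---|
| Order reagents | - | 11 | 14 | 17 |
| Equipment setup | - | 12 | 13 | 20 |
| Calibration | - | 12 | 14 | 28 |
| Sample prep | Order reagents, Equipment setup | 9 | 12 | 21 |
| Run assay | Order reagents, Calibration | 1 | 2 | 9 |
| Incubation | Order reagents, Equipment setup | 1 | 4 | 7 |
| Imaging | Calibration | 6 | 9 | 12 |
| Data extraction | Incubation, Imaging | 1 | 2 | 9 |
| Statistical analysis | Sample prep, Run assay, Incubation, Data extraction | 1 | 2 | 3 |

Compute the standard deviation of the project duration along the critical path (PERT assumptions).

3.16 days

te_Order reagents = (11 + 4·14 + 17)/6 = 84/6 = 14; σ²_Order reagents = ((17−11)/6)² = 1.000
te_Equipment setup = (12 + 4·13 + 20)/6 = 84/6 = 14; σ²_Equipment setup = ((20−12)/6)² = 1.778
te_Calibration = (12 + 4·14 + 28)/6 = 96/6 = 16; σ²_Calibration = ((28−12)/6)² = 7.111
te_Sample prep = (9 + 4·12 + 21)/6 = 78/6 = 13; σ²_Sample prep = ((21−9)/6)² = 4.000
te_Run assay = (1 + 4·2 + 9)/6 = 18/6 = 3; σ²_Run assay = ((9−1)/6)² = 1.778
te_Incubation = (1 + 4·4 + 7)/6 = 24/6 = 4; σ²_Incubation = ((7−1)/6)² = 1.000
te_Imaging = (6 + 4·9 + 12)/6 = 54/6 = 9; σ²_Imaging = ((12−6)/6)² = 1.000
te_Data extraction = (1 + 4·2 + 9)/6 = 18/6 = 3; σ²_Data extraction = ((9−1)/6)² = 1.778
te_Statistical analysis = (1 + 4·2 + 3)/6 = 12/6 = 2; σ²_Statistical analysis = ((3−1)/6)² = 0.111

Forward pass:
ES_Order reagents = 0; EF_Order reagents = 14
ES_Equipment setup = 0; EF_Equipment setup = 14
ES_Calibration = 0; EF_Calibration = 16
ES_Sample prep = max(EF_Order reagents=14, EF_Equipment setup=14) = 14; EF_Sample prep = 14+13 = 27
ES_Run assay = max(EF_Order reagents=14, EF_Calibration=16) = 16; EF_Run assay = 16+3 = 19
ES_Incubation = max(EF_Order reagents=14, EF_Equipment setup=14) = 14; EF_Incubation = 14+4 = 18
ES_Imaging = 16; EF_Imaging = 16+9 = 25
ES_Data extraction = max(EF_Incubation=18, EF_Imaging=25) = 25; EF_Data extraction = 25+3 = 28
ES_Statistical analysis = max(EF_Sample prep=27, EF_Run assay=19, EF_Incubation=18, EF_Data extraction=28) = 28; EF_Statistical analysis = 28+2 = 30
Expected project duration μ = 30 days. Critical path: Calibration → Imaging → Data extraction → Statistical analysis.

Variance along critical path = 7.111 + 1.000 + 1.778 + 0.111 = 10.000
σ = √10.000 = 3.162 days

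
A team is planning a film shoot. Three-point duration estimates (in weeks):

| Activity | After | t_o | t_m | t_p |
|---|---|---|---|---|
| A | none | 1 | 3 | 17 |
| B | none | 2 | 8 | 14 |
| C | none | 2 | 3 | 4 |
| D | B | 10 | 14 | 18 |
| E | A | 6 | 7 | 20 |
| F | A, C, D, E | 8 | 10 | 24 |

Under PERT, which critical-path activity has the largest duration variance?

te_A = (1 + 4·3 + 17)/6 = 30/6 = 5; σ²_A = ((17−1)/6)² = 7.111
te_B = (2 + 4·8 + 14)/6 = 48/6 = 8; σ²_B = ((14−2)/6)² = 4.000
te_C = (2 + 4·3 + 4)/6 = 18/6 = 3; σ²_C = ((4−2)/6)² = 0.111
te_D = (10 + 4·14 + 18)/6 = 84/6 = 14; σ²_D = ((18−10)/6)² = 1.778
te_E = (6 + 4·7 + 20)/6 = 54/6 = 9; σ²_E = ((20−6)/6)² = 5.444
te_F = (8 + 4·10 + 24)/6 = 72/6 = 12; σ²_F = ((24−8)/6)² = 7.111

Forward pass:
ES_A = 0; EF_A = 5
ES_B = 0; EF_B = 8
ES_C = 0; EF_C = 3
ES_D = 8; EF_D = 8+14 = 22
ES_E = 5; EF_E = 5+9 = 14
ES_F = max(EF_A=5, EF_C=3, EF_D=22, EF_E=14) = 22; EF_F = 22+12 = 34
Expected project duration μ = 34 weeks. Critical path: B → D → F.

Variances on critical path: σ²_B=4.000, σ²_D=1.778, σ²_F=7.111.
Largest is σ²_F = 7.111.

F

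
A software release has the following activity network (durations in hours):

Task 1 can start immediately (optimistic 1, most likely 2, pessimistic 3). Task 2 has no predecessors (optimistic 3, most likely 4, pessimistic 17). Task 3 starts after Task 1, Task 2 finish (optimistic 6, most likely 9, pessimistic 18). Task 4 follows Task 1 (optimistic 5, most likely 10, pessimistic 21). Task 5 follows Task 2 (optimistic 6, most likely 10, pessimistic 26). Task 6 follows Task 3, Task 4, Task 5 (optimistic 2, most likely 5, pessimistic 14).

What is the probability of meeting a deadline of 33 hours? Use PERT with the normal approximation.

0.976

te_Task 1 = (1 + 4·2 + 3)/6 = 12/6 = 2; σ²_Task 1 = ((3−1)/6)² = 0.111
te_Task 2 = (3 + 4·4 + 17)/6 = 36/6 = 6; σ²_Task 2 = ((17−3)/6)² = 5.444
te_Task 3 = (6 + 4·9 + 18)/6 = 60/6 = 10; σ²_Task 3 = ((18−6)/6)² = 4.000
te_Task 4 = (5 + 4·10 + 21)/6 = 66/6 = 11; σ²_Task 4 = ((21−5)/6)² = 7.111
te_Task 5 = (6 + 4·10 + 26)/6 = 72/6 = 12; σ²_Task 5 = ((26−6)/6)² = 11.111
te_Task 6 = (2 + 4·5 + 14)/6 = 36/6 = 6; σ²_Task 6 = ((14−2)/6)² = 4.000

Forward pass:
ES_Task 1 = 0; EF_Task 1 = 2
ES_Task 2 = 0; EF_Task 2 = 6
ES_Task 3 = max(EF_Task 1=2, EF_Task 2=6) = 6; EF_Task 3 = 6+10 = 16
ES_Task 4 = 2; EF_Task 4 = 2+11 = 13
ES_Task 5 = 6; EF_Task 5 = 6+12 = 18
ES_Task 6 = max(EF_Task 3=16, EF_Task 4=13, EF_Task 5=18) = 18; EF_Task 6 = 18+6 = 24
Expected project duration μ = 24 hours. Critical path: Task 2 → Task 5 → Task 6.

Variance along critical path = 5.444 + 11.111 + 4.000 = 20.556; σ = √20.556 = 4.534 hours.
Z = (33 − 24) / 4.534 = 1.985
P(T ≤ 33) = Φ(1.985) ≈ 0.976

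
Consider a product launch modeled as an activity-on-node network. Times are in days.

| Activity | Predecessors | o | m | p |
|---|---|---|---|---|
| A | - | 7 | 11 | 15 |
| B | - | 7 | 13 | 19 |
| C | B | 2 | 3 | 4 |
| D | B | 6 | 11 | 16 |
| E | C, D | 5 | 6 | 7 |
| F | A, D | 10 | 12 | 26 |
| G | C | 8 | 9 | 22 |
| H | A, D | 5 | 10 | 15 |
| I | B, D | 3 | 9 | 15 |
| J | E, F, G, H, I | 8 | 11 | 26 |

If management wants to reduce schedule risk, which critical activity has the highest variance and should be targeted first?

J

te_A = (7 + 4·11 + 15)/6 = 66/6 = 11; σ²_A = ((15−7)/6)² = 1.778
te_B = (7 + 4·13 + 19)/6 = 78/6 = 13; σ²_B = ((19−7)/6)² = 4.000
te_C = (2 + 4·3 + 4)/6 = 18/6 = 3; σ²_C = ((4−2)/6)² = 0.111
te_D = (6 + 4·11 + 16)/6 = 66/6 = 11; σ²_D = ((16−6)/6)² = 2.778
te_E = (5 + 4·6 + 7)/6 = 36/6 = 6; σ²_E = ((7−5)/6)² = 0.111
te_F = (10 + 4·12 + 26)/6 = 84/6 = 14; σ²_F = ((26−10)/6)² = 7.111
te_G = (8 + 4·9 + 22)/6 = 66/6 = 11; σ²_G = ((22−8)/6)² = 5.444
te_H = (5 + 4·10 + 15)/6 = 60/6 = 10; σ²_H = ((15−5)/6)² = 2.778
te_I = (3 + 4·9 + 15)/6 = 54/6 = 9; σ²_I = ((15−3)/6)² = 4.000
te_J = (8 + 4·11 + 26)/6 = 78/6 = 13; σ²_J = ((26−8)/6)² = 9.000

Forward pass:
ES_A = 0; EF_A = 11
ES_B = 0; EF_B = 13
ES_C = 13; EF_C = 13+3 = 16
ES_D = 13; EF_D = 13+11 = 24
ES_E = max(EF_C=16, EF_D=24) = 24; EF_E = 24+6 = 30
ES_F = max(EF_A=11, EF_D=24) = 24; EF_F = 24+14 = 38
ES_G = 16; EF_G = 16+11 = 27
ES_H = max(EF_A=11, EF_D=24) = 24; EF_H = 24+10 = 34
ES_I = max(EF_B=13, EF_D=24) = 24; EF_I = 24+9 = 33
ES_J = max(EF_E=30, EF_F=38, EF_G=27, EF_H=34, EF_I=33) = 38; EF_J = 38+13 = 51
Expected project duration μ = 51 days. Critical path: B → D → F → J.

Variances on critical path: σ²_B=4.000, σ²_D=2.778, σ²_F=7.111, σ²_J=9.000.
Largest is σ²_J = 9.000.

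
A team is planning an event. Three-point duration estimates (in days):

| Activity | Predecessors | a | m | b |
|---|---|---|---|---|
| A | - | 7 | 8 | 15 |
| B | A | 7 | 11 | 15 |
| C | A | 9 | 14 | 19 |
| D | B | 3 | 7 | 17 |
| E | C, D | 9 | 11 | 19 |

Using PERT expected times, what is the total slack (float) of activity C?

te_A = (7 + 4·8 + 15)/6 = 54/6 = 9
te_B = (7 + 4·11 + 15)/6 = 66/6 = 11
te_C = (9 + 4·14 + 19)/6 = 84/6 = 14
te_D = (3 + 4·7 + 17)/6 = 48/6 = 8
te_E = (9 + 4·11 + 19)/6 = 72/6 = 12

Forward pass:
ES_A = 0; EF_A = 9
ES_B = 9; EF_B = 9+11 = 20
ES_C = 9; EF_C = 9+14 = 23
ES_D = 20; EF_D = 20+8 = 28
ES_E = max(EF_C=23, EF_D=28) = 28; EF_E = 28+12 = 40
Expected project duration μ = 40 days. Critical path: A → B → D → E.

Backward pass:
LF_E = 40; LS_E = 40−12 = 28
LF_D = LS_E = 28; LS_D = 28−8 = 20
LF_C = LS_E = 28; LS_C = 28−14 = 14
LF_B = LS_D = 20; LS_B = 20−11 = 9
LF_A = min(LS_B=9, LS_C=14) = 9; LS_A = 9−9 = 0
Slack_C = LS_C − ES_C = 14 − 9 = 5

5 days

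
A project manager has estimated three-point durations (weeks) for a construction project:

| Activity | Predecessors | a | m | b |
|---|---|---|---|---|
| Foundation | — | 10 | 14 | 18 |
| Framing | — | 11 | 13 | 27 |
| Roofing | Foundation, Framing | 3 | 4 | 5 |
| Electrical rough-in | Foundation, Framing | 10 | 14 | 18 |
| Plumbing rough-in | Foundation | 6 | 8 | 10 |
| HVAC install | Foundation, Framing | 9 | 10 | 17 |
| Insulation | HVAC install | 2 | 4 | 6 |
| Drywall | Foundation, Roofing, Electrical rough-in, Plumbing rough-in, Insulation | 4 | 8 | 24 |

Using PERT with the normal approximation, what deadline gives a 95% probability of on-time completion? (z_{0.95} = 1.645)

te_Foundation = (10 + 4·14 + 18)/6 = 84/6 = 14; σ²_Foundation = ((18−10)/6)² = 1.778
te_Framing = (11 + 4·13 + 27)/6 = 90/6 = 15; σ²_Framing = ((27−11)/6)² = 7.111
te_Roofing = (3 + 4·4 + 5)/6 = 24/6 = 4; σ²_Roofing = ((5−3)/6)² = 0.111
te_Electrical rough-in = (10 + 4·14 + 18)/6 = 84/6 = 14; σ²_Electrical rough-in = ((18−10)/6)² = 1.778
te_Plumbing rough-in = (6 + 4·8 + 10)/6 = 48/6 = 8; σ²_Plumbing rough-in = ((10−6)/6)² = 0.444
te_HVAC install = (9 + 4·10 + 17)/6 = 66/6 = 11; σ²_HVAC install = ((17−9)/6)² = 1.778
te_Insulation = (2 + 4·4 + 6)/6 = 24/6 = 4; σ²_Insulation = ((6−2)/6)² = 0.444
te_Drywall = (4 + 4·8 + 24)/6 = 60/6 = 10; σ²_Drywall = ((24−4)/6)² = 11.111

Forward pass:
ES_Foundation = 0; EF_Foundation = 14
ES_Framing = 0; EF_Framing = 15
ES_Roofing = max(EF_Foundation=14, EF_Framing=15) = 15; EF_Roofing = 15+4 = 19
ES_Electrical rough-in = max(EF_Foundation=14, EF_Framing=15) = 15; EF_Electrical rough-in = 15+14 = 29
ES_Plumbing rough-in = 14; EF_Plumbing rough-in = 14+8 = 22
ES_HVAC install = max(EF_Foundation=14, EF_Framing=15) = 15; EF_HVAC install = 15+11 = 26
ES_Insulation = 26; EF_Insulation = 26+4 = 30
ES_Drywall = max(EF_Foundation=14, EF_Roofing=19, EF_Electrical rough-in=29, EF_Plumbing rough-in=22, EF_Insulation=30) = 30; EF_Drywall = 30+10 = 40
Expected project duration μ = 40 weeks. Critical path: Framing → HVAC install → Insulation → Drywall.

Variance along critical path = 7.111 + 1.778 + 0.444 + 11.111 = 20.444; σ = 4.522 weeks.
D = μ + z·σ = 40 + 1.645·4.522 = 47.4 weeks

47.4 weeks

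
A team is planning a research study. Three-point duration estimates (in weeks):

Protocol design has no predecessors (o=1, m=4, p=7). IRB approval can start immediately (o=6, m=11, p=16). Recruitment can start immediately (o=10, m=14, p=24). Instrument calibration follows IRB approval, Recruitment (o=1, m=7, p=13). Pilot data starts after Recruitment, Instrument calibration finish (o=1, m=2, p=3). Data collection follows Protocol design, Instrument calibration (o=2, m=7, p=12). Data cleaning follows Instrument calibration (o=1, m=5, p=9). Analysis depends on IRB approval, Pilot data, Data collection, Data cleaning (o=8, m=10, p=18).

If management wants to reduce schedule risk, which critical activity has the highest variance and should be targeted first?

Recruitment

te_Protocol design = (1 + 4·4 + 7)/6 = 24/6 = 4; σ²_Protocol design = ((7−1)/6)² = 1.000
te_IRB approval = (6 + 4·11 + 16)/6 = 66/6 = 11; σ²_IRB approval = ((16−6)/6)² = 2.778
te_Recruitment = (10 + 4·14 + 24)/6 = 90/6 = 15; σ²_Recruitment = ((24−10)/6)² = 5.444
te_Instrument calibration = (1 + 4·7 + 13)/6 = 42/6 = 7; σ²_Instrument calibration = ((13−1)/6)² = 4.000
te_Pilot data = (1 + 4·2 + 3)/6 = 12/6 = 2; σ²_Pilot data = ((3−1)/6)² = 0.111
te_Data collection = (2 + 4·7 + 12)/6 = 42/6 = 7; σ²_Data collection = ((12−2)/6)² = 2.778
te_Data cleaning = (1 + 4·5 + 9)/6 = 30/6 = 5; σ²_Data cleaning = ((9−1)/6)² = 1.778
te_Analysis = (8 + 4·10 + 18)/6 = 66/6 = 11; σ²_Analysis = ((18−8)/6)² = 2.778

Forward pass:
ES_Protocol design = 0; EF_Protocol design = 4
ES_IRB approval = 0; EF_IRB approval = 11
ES_Recruitment = 0; EF_Recruitment = 15
ES_Instrument calibration = max(EF_IRB approval=11, EF_Recruitment=15) = 15; EF_Instrument calibration = 15+7 = 22
ES_Pilot data = max(EF_Recruitment=15, EF_Instrument calibration=22) = 22; EF_Pilot data = 22+2 = 24
ES_Data collection = max(EF_Protocol design=4, EF_Instrument calibration=22) = 22; EF_Data collection = 22+7 = 29
ES_Data cleaning = 22; EF_Data cleaning = 22+5 = 27
ES_Analysis = max(EF_IRB approval=11, EF_Pilot data=24, EF_Data collection=29, EF_Data cleaning=27) = 29; EF_Analysis = 29+11 = 40
Expected project duration μ = 40 weeks. Critical path: Recruitment → Instrument calibration → Data collection → Analysis.

Variances on critical path: σ²_Recruitment=5.444, σ²_Instrument calibration=4.000, σ²_Data collection=2.778, σ²_Analysis=2.778.
Largest is σ²_Recruitment = 5.444.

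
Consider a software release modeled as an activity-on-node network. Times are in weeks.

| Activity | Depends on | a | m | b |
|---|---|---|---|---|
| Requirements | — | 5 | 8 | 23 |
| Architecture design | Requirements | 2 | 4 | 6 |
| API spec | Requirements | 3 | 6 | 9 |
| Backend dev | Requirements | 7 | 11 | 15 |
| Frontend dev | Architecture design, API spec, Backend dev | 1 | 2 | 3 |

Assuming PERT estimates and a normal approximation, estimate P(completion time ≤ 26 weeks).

0.818

te_Requirements = (5 + 4·8 + 23)/6 = 60/6 = 10; σ²_Requirements = ((23−5)/6)² = 9.000
te_Architecture design = (2 + 4·4 + 6)/6 = 24/6 = 4; σ²_Architecture design = ((6−2)/6)² = 0.444
te_API spec = (3 + 4·6 + 9)/6 = 36/6 = 6; σ²_API spec = ((9−3)/6)² = 1.000
te_Backend dev = (7 + 4·11 + 15)/6 = 66/6 = 11; σ²_Backend dev = ((15−7)/6)² = 1.778
te_Frontend dev = (1 + 4·2 + 3)/6 = 12/6 = 2; σ²_Frontend dev = ((3−1)/6)² = 0.111

Forward pass:
ES_Requirements = 0; EF_Requirements = 10
ES_Architecture design = 10; EF_Architecture design = 10+4 = 14
ES_API spec = 10; EF_API spec = 10+6 = 16
ES_Backend dev = 10; EF_Backend dev = 10+11 = 21
ES_Frontend dev = max(EF_Architecture design=14, EF_API spec=16, EF_Backend dev=21) = 21; EF_Frontend dev = 21+2 = 23
Expected project duration μ = 23 weeks. Critical path: Requirements → Backend dev → Frontend dev.

Variance along critical path = 9.000 + 1.778 + 0.111 = 10.889; σ = √10.889 = 3.300 weeks.
Z = (26 − 23) / 3.300 = 0.909
P(T ≤ 26) = Φ(0.909) ≈ 0.818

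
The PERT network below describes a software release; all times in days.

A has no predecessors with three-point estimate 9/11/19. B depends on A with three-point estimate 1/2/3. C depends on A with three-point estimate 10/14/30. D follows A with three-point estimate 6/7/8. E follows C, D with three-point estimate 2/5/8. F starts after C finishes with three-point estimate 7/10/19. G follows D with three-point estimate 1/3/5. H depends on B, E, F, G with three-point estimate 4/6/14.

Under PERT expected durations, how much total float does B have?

te_A = (9 + 4·11 + 19)/6 = 72/6 = 12
te_B = (1 + 4·2 + 3)/6 = 12/6 = 2
te_C = (10 + 4·14 + 30)/6 = 96/6 = 16
te_D = (6 + 4·7 + 8)/6 = 42/6 = 7
te_E = (2 + 4·5 + 8)/6 = 30/6 = 5
te_F = (7 + 4·10 + 19)/6 = 66/6 = 11
te_G = (1 + 4·3 + 5)/6 = 18/6 = 3
te_H = (4 + 4·6 + 14)/6 = 42/6 = 7

Forward pass:
ES_A = 0; EF_A = 12
ES_B = 12; EF_B = 12+2 = 14
ES_C = 12; EF_C = 12+16 = 28
ES_D = 12; EF_D = 12+7 = 19
ES_E = max(EF_C=28, EF_D=19) = 28; EF_E = 28+5 = 33
ES_F = 28; EF_F = 28+11 = 39
ES_G = 19; EF_G = 19+3 = 22
ES_H = max(EF_B=14, EF_E=33, EF_F=39, EF_G=22) = 39; EF_H = 39+7 = 46
Expected project duration μ = 46 days. Critical path: A → C → F → H.

Backward pass:
LF_H = 46; LS_H = 46−7 = 39
LF_G = LS_H = 39; LS_G = 39−3 = 36
LF_F = LS_H = 39; LS_F = 39−11 = 28
LF_E = LS_H = 39; LS_E = 39−5 = 34
LF_D = min(LS_E=34, LS_G=36) = 34; LS_D = 34−7 = 27
LF_C = min(LS_E=34, LS_F=28) = 28; LS_C = 28−16 = 12
LF_B = LS_H = 39; LS_B = 39−2 = 37
LF_A = min(LS_B=37, LS_C=12, LS_D=27) = 12; LS_A = 12−12 = 0
Slack_B = LS_B − ES_B = 37 − 12 = 25

25 days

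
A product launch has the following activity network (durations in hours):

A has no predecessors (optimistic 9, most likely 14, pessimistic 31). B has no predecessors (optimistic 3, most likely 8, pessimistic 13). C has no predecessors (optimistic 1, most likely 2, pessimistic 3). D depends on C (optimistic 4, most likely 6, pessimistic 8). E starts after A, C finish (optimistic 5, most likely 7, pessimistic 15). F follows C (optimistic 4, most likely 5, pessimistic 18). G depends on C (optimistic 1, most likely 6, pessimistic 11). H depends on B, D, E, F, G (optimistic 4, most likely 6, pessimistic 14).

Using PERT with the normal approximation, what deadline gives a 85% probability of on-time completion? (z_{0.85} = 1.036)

35.5 hours

te_A = (9 + 4·14 + 31)/6 = 96/6 = 16; σ²_A = ((31−9)/6)² = 13.444
te_B = (3 + 4·8 + 13)/6 = 48/6 = 8; σ²_B = ((13−3)/6)² = 2.778
te_C = (1 + 4·2 + 3)/6 = 12/6 = 2; σ²_C = ((3−1)/6)² = 0.111
te_D = (4 + 4·6 + 8)/6 = 36/6 = 6; σ²_D = ((8−4)/6)² = 0.444
te_E = (5 + 4·7 + 15)/6 = 48/6 = 8; σ²_E = ((15−5)/6)² = 2.778
te_F = (4 + 4·5 + 18)/6 = 42/6 = 7; σ²_F = ((18−4)/6)² = 5.444
te_G = (1 + 4·6 + 11)/6 = 36/6 = 6; σ²_G = ((11−1)/6)² = 2.778
te_H = (4 + 4·6 + 14)/6 = 42/6 = 7; σ²_H = ((14−4)/6)² = 2.778

Forward pass:
ES_A = 0; EF_A = 16
ES_B = 0; EF_B = 8
ES_C = 0; EF_C = 2
ES_D = 2; EF_D = 2+6 = 8
ES_E = max(EF_A=16, EF_C=2) = 16; EF_E = 16+8 = 24
ES_F = 2; EF_F = 2+7 = 9
ES_G = 2; EF_G = 2+6 = 8
ES_H = max(EF_B=8, EF_D=8, EF_E=24, EF_F=9, EF_G=8) = 24; EF_H = 24+7 = 31
Expected project duration μ = 31 hours. Critical path: A → E → H.

Variance along critical path = 13.444 + 2.778 + 2.778 = 19.000; σ = 4.359 hours.
D = μ + z·σ = 31 + 1.036·4.359 = 35.5 hours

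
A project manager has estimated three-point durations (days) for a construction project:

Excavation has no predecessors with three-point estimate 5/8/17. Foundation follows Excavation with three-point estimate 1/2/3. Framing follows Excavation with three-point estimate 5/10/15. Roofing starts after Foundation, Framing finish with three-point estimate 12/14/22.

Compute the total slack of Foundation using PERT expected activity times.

8 days

te_Excavation = (5 + 4·8 + 17)/6 = 54/6 = 9
te_Foundation = (1 + 4·2 + 3)/6 = 12/6 = 2
te_Framing = (5 + 4·10 + 15)/6 = 60/6 = 10
te_Roofing = (12 + 4·14 + 22)/6 = 90/6 = 15

Forward pass:
ES_Excavation = 0; EF_Excavation = 9
ES_Foundation = 9; EF_Foundation = 9+2 = 11
ES_Framing = 9; EF_Framing = 9+10 = 19
ES_Roofing = max(EF_Foundation=11, EF_Framing=19) = 19; EF_Roofing = 19+15 = 34
Expected project duration μ = 34 days. Critical path: Excavation → Framing → Roofing.

Backward pass:
LF_Roofing = 34; LS_Roofing = 34−15 = 19
LF_Framing = LS_Roofing = 19; LS_Framing = 19−10 = 9
LF_Foundation = LS_Roofing = 19; LS_Foundation = 19−2 = 17
LF_Excavation = min(LS_Foundation=17, LS_Framing=9) = 9; LS_Excavation = 9−9 = 0
Slack_Foundation = LS_Foundation − ES_Foundation = 17 − 9 = 8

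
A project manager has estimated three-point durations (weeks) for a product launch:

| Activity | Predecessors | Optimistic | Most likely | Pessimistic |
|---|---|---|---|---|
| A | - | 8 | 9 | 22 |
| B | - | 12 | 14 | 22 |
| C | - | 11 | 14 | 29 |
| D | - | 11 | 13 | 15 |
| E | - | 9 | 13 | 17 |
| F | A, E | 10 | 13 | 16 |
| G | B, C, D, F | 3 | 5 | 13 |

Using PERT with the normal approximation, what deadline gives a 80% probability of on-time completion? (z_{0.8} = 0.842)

34.0 weeks

te_A = (8 + 4·9 + 22)/6 = 66/6 = 11; σ²_A = ((22−8)/6)² = 5.444
te_B = (12 + 4·14 + 22)/6 = 90/6 = 15; σ²_B = ((22−12)/6)² = 2.778
te_C = (11 + 4·14 + 29)/6 = 96/6 = 16; σ²_C = ((29−11)/6)² = 9.000
te_D = (11 + 4·13 + 15)/6 = 78/6 = 13; σ²_D = ((15−11)/6)² = 0.444
te_E = (9 + 4·13 + 17)/6 = 78/6 = 13; σ²_E = ((17−9)/6)² = 1.778
te_F = (10 + 4·13 + 16)/6 = 78/6 = 13; σ²_F = ((16−10)/6)² = 1.000
te_G = (3 + 4·5 + 13)/6 = 36/6 = 6; σ²_G = ((13−3)/6)² = 2.778

Forward pass:
ES_A = 0; EF_A = 11
ES_B = 0; EF_B = 15
ES_C = 0; EF_C = 16
ES_D = 0; EF_D = 13
ES_E = 0; EF_E = 13
ES_F = max(EF_A=11, EF_E=13) = 13; EF_F = 13+13 = 26
ES_G = max(EF_B=15, EF_C=16, EF_D=13, EF_F=26) = 26; EF_G = 26+6 = 32
Expected project duration μ = 32 weeks. Critical path: E → F → G.

Variance along critical path = 1.778 + 1.000 + 2.778 = 5.556; σ = 2.357 weeks.
D = μ + z·σ = 32 + 0.842·2.357 = 34.0 weeks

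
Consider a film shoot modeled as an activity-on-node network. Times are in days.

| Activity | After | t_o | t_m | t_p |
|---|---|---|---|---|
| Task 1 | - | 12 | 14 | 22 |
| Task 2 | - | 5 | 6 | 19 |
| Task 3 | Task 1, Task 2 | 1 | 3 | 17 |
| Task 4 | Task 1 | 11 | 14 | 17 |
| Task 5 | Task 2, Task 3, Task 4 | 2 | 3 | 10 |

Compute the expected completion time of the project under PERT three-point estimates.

33 days

te_Task 1 = (12 + 4·14 + 22)/6 = 90/6 = 15
te_Task 2 = (5 + 4·6 + 19)/6 = 48/6 = 8
te_Task 3 = (1 + 4·3 + 17)/6 = 30/6 = 5
te_Task 4 = (11 + 4·14 + 17)/6 = 84/6 = 14
te_Task 5 = (2 + 4·3 + 10)/6 = 24/6 = 4

Forward pass:
ES_Task 1 = 0; EF_Task 1 = 15
ES_Task 2 = 0; EF_Task 2 = 8
ES_Task 3 = max(EF_Task 1=15, EF_Task 2=8) = 15; EF_Task 3 = 15+5 = 20
ES_Task 4 = 15; EF_Task 4 = 15+14 = 29
ES_Task 5 = max(EF_Task 2=8, EF_Task 3=20, EF_Task 4=29) = 29; EF_Task 5 = 29+4 = 33
Expected project duration μ = 33 days. Critical path: Task 1 → Task 4 → Task 5.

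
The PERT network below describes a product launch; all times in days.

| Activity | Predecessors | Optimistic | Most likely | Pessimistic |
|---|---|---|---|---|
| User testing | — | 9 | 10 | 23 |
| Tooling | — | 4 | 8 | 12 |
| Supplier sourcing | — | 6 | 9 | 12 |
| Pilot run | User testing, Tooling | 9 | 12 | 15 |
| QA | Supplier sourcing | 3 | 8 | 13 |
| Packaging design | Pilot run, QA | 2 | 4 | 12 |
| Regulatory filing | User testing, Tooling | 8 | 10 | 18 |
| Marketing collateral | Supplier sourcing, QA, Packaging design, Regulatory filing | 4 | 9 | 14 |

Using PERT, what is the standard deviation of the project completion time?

3.46 days

te_User testing = (9 + 4·10 + 23)/6 = 72/6 = 12; σ²_User testing = ((23−9)/6)² = 5.444
te_Tooling = (4 + 4·8 + 12)/6 = 48/6 = 8; σ²_Tooling = ((12−4)/6)² = 1.778
te_Supplier sourcing = (6 + 4·9 + 12)/6 = 54/6 = 9; σ²_Supplier sourcing = ((12−6)/6)² = 1.000
te_Pilot run = (9 + 4·12 + 15)/6 = 72/6 = 12; σ²_Pilot run = ((15−9)/6)² = 1.000
te_QA = (3 + 4·8 + 13)/6 = 48/6 = 8; σ²_QA = ((13−3)/6)² = 2.778
te_Packaging design = (2 + 4·4 + 12)/6 = 30/6 = 5; σ²_Packaging design = ((12−2)/6)² = 2.778
te_Regulatory filing = (8 + 4·10 + 18)/6 = 66/6 = 11; σ²_Regulatory filing = ((18−8)/6)² = 2.778
te_Marketing collateral = (4 + 4·9 + 14)/6 = 54/6 = 9; σ²_Marketing collateral = ((14−4)/6)² = 2.778

Forward pass:
ES_User testing = 0; EF_User testing = 12
ES_Tooling = 0; EF_Tooling = 8
ES_Supplier sourcing = 0; EF_Supplier sourcing = 9
ES_Pilot run = max(EF_User testing=12, EF_Tooling=8) = 12; EF_Pilot run = 12+12 = 24
ES_QA = 9; EF_QA = 9+8 = 17
ES_Packaging design = max(EF_Pilot run=24, EF_QA=17) = 24; EF_Packaging design = 24+5 = 29
ES_Regulatory filing = max(EF_User testing=12, EF_Tooling=8) = 12; EF_Regulatory filing = 12+11 = 23
ES_Marketing collateral = max(EF_Supplier sourcing=9, EF_QA=17, EF_Packaging design=29, EF_Regulatory filing=23) = 29; EF_Marketing collateral = 29+9 = 38
Expected project duration μ = 38 days. Critical path: User testing → Pilot run → Packaging design → Marketing collateral.

Variance along critical path = 5.444 + 1.000 + 2.778 + 2.778 = 12.000
σ = √12.000 = 3.464 days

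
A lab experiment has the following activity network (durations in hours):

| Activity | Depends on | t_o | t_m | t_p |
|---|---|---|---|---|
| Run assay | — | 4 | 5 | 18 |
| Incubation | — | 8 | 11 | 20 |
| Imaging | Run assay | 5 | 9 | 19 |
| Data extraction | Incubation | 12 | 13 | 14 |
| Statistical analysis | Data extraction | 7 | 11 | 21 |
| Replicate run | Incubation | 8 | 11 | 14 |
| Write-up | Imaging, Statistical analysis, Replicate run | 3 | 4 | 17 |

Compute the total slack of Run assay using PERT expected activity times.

20 hours

te_Run assay = (4 + 4·5 + 18)/6 = 42/6 = 7
te_Incubation = (8 + 4·11 + 20)/6 = 72/6 = 12
te_Imaging = (5 + 4·9 + 19)/6 = 60/6 = 10
te_Data extraction = (12 + 4·13 + 14)/6 = 78/6 = 13
te_Statistical analysis = (7 + 4·11 + 21)/6 = 72/6 = 12
te_Replicate run = (8 + 4·11 + 14)/6 = 66/6 = 11
te_Write-up = (3 + 4·4 + 17)/6 = 36/6 = 6

Forward pass:
ES_Run assay = 0; EF_Run assay = 7
ES_Incubation = 0; EF_Incubation = 12
ES_Imaging = 7; EF_Imaging = 7+10 = 17
ES_Data extraction = 12; EF_Data extraction = 12+13 = 25
ES_Statistical analysis = 25; EF_Statistical analysis = 25+12 = 37
ES_Replicate run = 12; EF_Replicate run = 12+11 = 23
ES_Write-up = max(EF_Imaging=17, EF_Statistical analysis=37, EF_Replicate run=23) = 37; EF_Write-up = 37+6 = 43
Expected project duration μ = 43 hours. Critical path: Incubation → Data extraction → Statistical analysis → Write-up.

Backward pass:
LF_Write-up = 43; LS_Write-up = 43−6 = 37
LF_Replicate run = LS_Write-up = 37; LS_Replicate run = 37−11 = 26
LF_Statistical analysis = LS_Write-up = 37; LS_Statistical analysis = 37−12 = 25
LF_Data extraction = LS_Statistical analysis = 25; LS_Data extraction = 25−13 = 12
LF_Imaging = LS_Write-up = 37; LS_Imaging = 37−10 = 27
LF_Incubation = min(LS_Data extraction=12, LS_Replicate run=26) = 12; LS_Incubation = 12−12 = 0
LF_Run assay = LS_Imaging = 27; LS_Run assay = 27−7 = 20
Slack_Run assay = LS_Run assay − ES_Run assay = 20 − 0 = 20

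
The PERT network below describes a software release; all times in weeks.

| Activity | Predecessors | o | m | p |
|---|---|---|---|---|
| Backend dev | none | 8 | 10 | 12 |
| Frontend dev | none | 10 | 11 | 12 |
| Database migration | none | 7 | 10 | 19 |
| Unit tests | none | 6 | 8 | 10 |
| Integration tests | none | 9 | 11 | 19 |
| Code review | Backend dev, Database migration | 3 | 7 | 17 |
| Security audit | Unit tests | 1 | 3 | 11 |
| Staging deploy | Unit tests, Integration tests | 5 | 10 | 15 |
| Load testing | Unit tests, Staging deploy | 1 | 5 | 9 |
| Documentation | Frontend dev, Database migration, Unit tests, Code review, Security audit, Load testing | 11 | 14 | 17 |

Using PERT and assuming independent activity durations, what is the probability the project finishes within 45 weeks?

0.917

te_Backend dev = (8 + 4·10 + 12)/6 = 60/6 = 10; σ²_Backend dev = ((12−8)/6)² = 0.444
te_Frontend dev = (10 + 4·11 + 12)/6 = 66/6 = 11; σ²_Frontend dev = ((12−10)/6)² = 0.111
te_Database migration = (7 + 4·10 + 19)/6 = 66/6 = 11; σ²_Database migration = ((19−7)/6)² = 4.000
te_Unit tests = (6 + 4·8 + 10)/6 = 48/6 = 8; σ²_Unit tests = ((10−6)/6)² = 0.444
te_Integration tests = (9 + 4·11 + 19)/6 = 72/6 = 12; σ²_Integration tests = ((19−9)/6)² = 2.778
te_Code review = (3 + 4·7 + 17)/6 = 48/6 = 8; σ²_Code review = ((17−3)/6)² = 5.444
te_Security audit = (1 + 4·3 + 11)/6 = 24/6 = 4; σ²_Security audit = ((11−1)/6)² = 2.778
te_Staging deploy = (5 + 4·10 + 15)/6 = 60/6 = 10; σ²_Staging deploy = ((15−5)/6)² = 2.778
te_Load testing = (1 + 4·5 + 9)/6 = 30/6 = 5; σ²_Load testing = ((9−1)/6)² = 1.778
te_Documentation = (11 + 4·14 + 17)/6 = 84/6 = 14; σ²_Documentation = ((17−11)/6)² = 1.000

Forward pass:
ES_Backend dev = 0; EF_Backend dev = 10
ES_Frontend dev = 0; EF_Frontend dev = 11
ES_Database migration = 0; EF_Database migration = 11
ES_Unit tests = 0; EF_Unit tests = 8
ES_Integration tests = 0; EF_Integration tests = 12
ES_Code review = max(EF_Backend dev=10, EF_Database migration=11) = 11; EF_Code review = 11+8 = 19
ES_Security audit = 8; EF_Security audit = 8+4 = 12
ES_Staging deploy = max(EF_Unit tests=8, EF_Integration tests=12) = 12; EF_Staging deploy = 12+10 = 22
ES_Load testing = max(EF_Unit tests=8, EF_Staging deploy=22) = 22; EF_Load testing = 22+5 = 27
ES_Documentation = max(EF_Frontend dev=11, EF_Database migration=11, EF_Unit tests=8, EF_Code review=19, EF_Security audit=12, EF_Load testing=27) = 27; EF_Documentation = 27+14 = 41
Expected project duration μ = 41 weeks. Critical path: Integration tests → Staging deploy → Load testing → Documentation.

Variance along critical path = 2.778 + 2.778 + 1.778 + 1.000 = 8.333; σ = √8.333 = 2.887 weeks.
Z = (45 − 41) / 2.887 = 1.386
P(T ≤ 45) = Φ(1.386) ≈ 0.917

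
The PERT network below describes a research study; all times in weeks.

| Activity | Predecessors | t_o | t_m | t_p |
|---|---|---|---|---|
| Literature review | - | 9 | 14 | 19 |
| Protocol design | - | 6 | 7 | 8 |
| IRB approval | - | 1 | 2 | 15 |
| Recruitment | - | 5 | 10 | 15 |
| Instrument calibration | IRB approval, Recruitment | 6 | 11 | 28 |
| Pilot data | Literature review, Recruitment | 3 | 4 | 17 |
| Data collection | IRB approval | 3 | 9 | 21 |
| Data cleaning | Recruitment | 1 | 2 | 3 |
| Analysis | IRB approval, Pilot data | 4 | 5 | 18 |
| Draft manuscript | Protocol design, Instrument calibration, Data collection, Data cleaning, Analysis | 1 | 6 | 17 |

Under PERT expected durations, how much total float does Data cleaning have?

15 weeks

te_Literature review = (9 + 4·14 + 19)/6 = 84/6 = 14
te_Protocol design = (6 + 4·7 + 8)/6 = 42/6 = 7
te_IRB approval = (1 + 4·2 + 15)/6 = 24/6 = 4
te_Recruitment = (5 + 4·10 + 15)/6 = 60/6 = 10
te_Instrument calibration = (6 + 4·11 + 28)/6 = 78/6 = 13
te_Pilot data = (3 + 4·4 + 17)/6 = 36/6 = 6
te_Data collection = (3 + 4·9 + 21)/6 = 60/6 = 10
te_Data cleaning = (1 + 4·2 + 3)/6 = 12/6 = 2
te_Analysis = (4 + 4·5 + 18)/6 = 42/6 = 7
te_Draft manuscript = (1 + 4·6 + 17)/6 = 42/6 = 7

Forward pass:
ES_Literature review = 0; EF_Literature review = 14
ES_Protocol design = 0; EF_Protocol design = 7
ES_IRB approval = 0; EF_IRB approval = 4
ES_Recruitment = 0; EF_Recruitment = 10
ES_Instrument calibration = max(EF_IRB approval=4, EF_Recruitment=10) = 10; EF_Instrument calibration = 10+13 = 23
ES_Pilot data = max(EF_Literature review=14, EF_Recruitment=10) = 14; EF_Pilot data = 14+6 = 20
ES_Data collection = 4; EF_Data collection = 4+10 = 14
ES_Data cleaning = 10; EF_Data cleaning = 10+2 = 12
ES_Analysis = max(EF_IRB approval=4, EF_Pilot data=20) = 20; EF_Analysis = 20+7 = 27
ES_Draft manuscript = max(EF_Protocol design=7, EF_Instrument calibration=23, EF_Data collection=14, EF_Data cleaning=12, EF_Analysis=27) = 27; EF_Draft manuscript = 27+7 = 34
Expected project duration μ = 34 weeks. Critical path: Literature review → Pilot data → Analysis → Draft manuscript.

Backward pass:
LF_Draft manuscript = 34; LS_Draft manuscript = 34−7 = 27
LF_Analysis = LS_Draft manuscript = 27; LS_Analysis = 27−7 = 20
LF_Data cleaning = LS_Draft manuscript = 27; LS_Data cleaning = 27−2 = 25
LF_Data collection = LS_Draft manuscript = 27; LS_Data collection = 27−10 = 17
LF_Pilot data = LS_Analysis = 20; LS_Pilot data = 20−6 = 14
LF_Instrument calibration = LS_Draft manuscript = 27; LS_Instrument calibration = 27−13 = 14
LF_Recruitment = min(LS_Instrument calibration=14, LS_Pilot data=14, LS_Data cleaning=25) = 14; LS_Recruitment = 14−10 = 4
LF_IRB approval = min(LS_Instrument calibration=14, LS_Data collection=17, LS_Analysis=20) = 14; LS_IRB approval = 14−4 = 10
LF_Protocol design = LS_Draft manuscript = 27; LS_Protocol design = 27−7 = 20
LF_Literature review = LS_Pilot data = 14; LS_Literature review = 14−14 = 0
Slack_Data cleaning = LS_Data cleaning − ES_Data cleaning = 25 − 10 = 15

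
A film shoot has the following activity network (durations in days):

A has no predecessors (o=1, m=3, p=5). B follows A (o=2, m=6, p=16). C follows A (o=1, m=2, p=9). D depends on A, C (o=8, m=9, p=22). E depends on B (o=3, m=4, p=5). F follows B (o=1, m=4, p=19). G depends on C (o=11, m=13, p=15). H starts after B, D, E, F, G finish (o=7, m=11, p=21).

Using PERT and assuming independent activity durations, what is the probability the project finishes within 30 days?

te_A = (1 + 4·3 + 5)/6 = 18/6 = 3; σ²_A = ((5−1)/6)² = 0.444
te_B = (2 + 4·6 + 16)/6 = 42/6 = 7; σ²_B = ((16−2)/6)² = 5.444
te_C = (1 + 4·2 + 9)/6 = 18/6 = 3; σ²_C = ((9−1)/6)² = 1.778
te_D = (8 + 4·9 + 22)/6 = 66/6 = 11; σ²_D = ((22−8)/6)² = 5.444
te_E = (3 + 4·4 + 5)/6 = 24/6 = 4; σ²_E = ((5−3)/6)² = 0.111
te_F = (1 + 4·4 + 19)/6 = 36/6 = 6; σ²_F = ((19−1)/6)² = 9.000
te_G = (11 + 4·13 + 15)/6 = 78/6 = 13; σ²_G = ((15−11)/6)² = 0.444
te_H = (7 + 4·11 + 21)/6 = 72/6 = 12; σ²_H = ((21−7)/6)² = 5.444

Forward pass:
ES_A = 0; EF_A = 3
ES_B = 3; EF_B = 3+7 = 10
ES_C = 3; EF_C = 3+3 = 6
ES_D = max(EF_A=3, EF_C=6) = 6; EF_D = 6+11 = 17
ES_E = 10; EF_E = 10+4 = 14
ES_F = 10; EF_F = 10+6 = 16
ES_G = 6; EF_G = 6+13 = 19
ES_H = max(EF_B=10, EF_D=17, EF_E=14, EF_F=16, EF_G=19) = 19; EF_H = 19+12 = 31
Expected project duration μ = 31 days. Critical path: A → C → G → H.

Variance along critical path = 0.444 + 1.778 + 0.444 + 5.444 = 8.111; σ = √8.111 = 2.848 days.
Z = (30 − 31) / 2.848 = -0.351
P(T ≤ 30) = Φ(-0.351) ≈ 0.363

0.363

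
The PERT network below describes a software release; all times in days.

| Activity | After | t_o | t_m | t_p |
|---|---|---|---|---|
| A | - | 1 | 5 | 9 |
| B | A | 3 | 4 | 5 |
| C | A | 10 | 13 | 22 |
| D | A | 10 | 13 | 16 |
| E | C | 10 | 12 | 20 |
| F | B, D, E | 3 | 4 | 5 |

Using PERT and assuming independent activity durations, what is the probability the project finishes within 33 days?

0.154

te_A = (1 + 4·5 + 9)/6 = 30/6 = 5; σ²_A = ((9−1)/6)² = 1.778
te_B = (3 + 4·4 + 5)/6 = 24/6 = 4; σ²_B = ((5−3)/6)² = 0.111
te_C = (10 + 4·13 + 22)/6 = 84/6 = 14; σ²_C = ((22−10)/6)² = 4.000
te_D = (10 + 4·13 + 16)/6 = 78/6 = 13; σ²_D = ((16−10)/6)² = 1.000
te_E = (10 + 4·12 + 20)/6 = 78/6 = 13; σ²_E = ((20−10)/6)² = 2.778
te_F = (3 + 4·4 + 5)/6 = 24/6 = 4; σ²_F = ((5−3)/6)² = 0.111

Forward pass:
ES_A = 0; EF_A = 5
ES_B = 5; EF_B = 5+4 = 9
ES_C = 5; EF_C = 5+14 = 19
ES_D = 5; EF_D = 5+13 = 18
ES_E = 19; EF_E = 19+13 = 32
ES_F = max(EF_B=9, EF_D=18, EF_E=32) = 32; EF_F = 32+4 = 36
Expected project duration μ = 36 days. Critical path: A → C → E → F.

Variance along critical path = 1.778 + 4.000 + 2.778 + 0.111 = 8.667; σ = √8.667 = 2.944 days.
Z = (33 − 36) / 2.944 = -1.019
P(T ≤ 33) = Φ(-1.019) ≈ 0.154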